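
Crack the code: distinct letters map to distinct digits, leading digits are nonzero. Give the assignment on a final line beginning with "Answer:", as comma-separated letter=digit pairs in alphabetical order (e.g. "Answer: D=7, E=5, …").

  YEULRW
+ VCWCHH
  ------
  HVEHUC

Step 1. [col 1: W + H ≡ C (mod 10)] no forcing yet in column 1 (carry-in 0); C=7 is free and consistent — try it, so C=7.
Step 2. [col 1: W + H ≡ C (mod 10)] several values work for H in column 1 (W + H ≡ C (mod 10), carry-in 0); try H=8. So H=8.
Step 3. [col 1: W + H ≡ C (mod 10)] column 1: given H=8, C=7, carry-in 0, and digits 7,8 already taken and all letters distinct, W+H≡C (mod 10) forces W=9. So W=9.
Step 4. [col 2: R + H ≡ U (mod 10)] R=5 is one option consistent with column 2 (R + H ≡ U (mod 10), carry-in 1) — take it ⇒ R=5.
Step 5. [col 2: R + H ≡ U (mod 10)] in column 2 we have R+H≡U with carry-in 1; given R=5, H=8 and digits 5,7,8,9 already taken and all letters distinct, that pins U to 4. So U=4.
Step 6. [col 3: L + C ≡ H (mod 10)] column 3 reads L+C+carry(1)=H with C=7, H=8; with digits 4,5,7,8,9 already taken and all letters distinct, the only value for L is 0 ⇒ L=0.
Step 7. [col 4: U + W ≡ E (mod 10)] from column 4 (U=4, W=9, carry-in 0, digits 0,4,5,7,8,9 already taken and all letters distinct): E must equal 3 ⇒ E=3.
Step 8. [col 5: E + C ≡ V (mod 10)] from column 5 (E=3, C=7, carry-in 1, digits 0,3,4,5,7,8,9 already taken and all letters distinct): V must equal 1, so V=1.
Step 9. [col 6: Y + V ≡ H (mod 10)] column 6: given V=1, H=8, carry-in 1, and digits 0,1,3,4,5,7,8,9 already taken and all letters distinct, Y+V≡H (mod 10) forces Y=6, so Y=6.

Answer: C=7, E=3, H=8, L=0, R=5, U=4, V=1, W=9, Y=6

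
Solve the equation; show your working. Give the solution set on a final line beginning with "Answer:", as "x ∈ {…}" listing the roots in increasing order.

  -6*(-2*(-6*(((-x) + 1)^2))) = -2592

Step 1. [-6*(-2*(-6*(((-x) + 1)^2))) = -2592] LHS = -6·(…); ÷-6 both sides ⇒ div: -2*(-6*(((-x) + 1)^2)) = 432.
Step 2. [-2*(-6*(((-x) + 1)^2)) = 432] leading coefficient -2: divide by -2, so div: -6*(((-x) + 1)^2) = -216.
Step 3. [-6*(((-x) + 1)^2) = -216] leading coefficient -6: divide by -6. So div: ((-x) + 1)^2 = 36.
Step 4. [((-x) + 1)^2 = 36] 36 ≥ 0, LHS is (·)² — take ±√. So sqrt: (-x) + 1 = 6 or -6.
Step 5. [(-x) + 1 = 6 or -6] +1 is outermost — subtract 1 both sides. So sub: -x = 5 or -7.
Step 6. [-x = 5 or -7] leading − — multiply by −1, so neg: x = -5 or 7.

Answer: x ∈ {-5, 7}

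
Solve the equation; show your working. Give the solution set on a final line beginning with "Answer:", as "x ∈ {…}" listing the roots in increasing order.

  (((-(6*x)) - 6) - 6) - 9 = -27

Step 1. [(((-(6*x)) - 6) - 6) - 9 = -27] peel the -9: add 9 from each side. So sub: ((-(6*x)) - 6) - 6 = -18.
Step 2. [((-(6*x)) - 6) - 6 = -18] peel the -6: add 6 from each side, so sub: (-(6*x)) - 6 = -12.
Step 3. [(-(6*x)) - 6 = -12] peel the -6: add 6 from each side. So sub: -(6*x) = -6.
Step 4. [-(6*x) = -6] flip signs both sides ⇒ neg: 6*x = 6.
Step 5. [6*x = 6] leading coefficient 6: divide by 6 ⇒ div: x = 1.

Answer: x ∈ {1}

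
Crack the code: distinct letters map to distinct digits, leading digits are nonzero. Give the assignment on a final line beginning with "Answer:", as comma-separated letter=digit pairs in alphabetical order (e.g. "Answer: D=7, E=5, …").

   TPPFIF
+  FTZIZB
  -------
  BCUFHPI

Step 1. [col 1: F + B ≡ I (mod 10)] several values work for F in column 1 (F + B ≡ I (mod 10), carry-in 0); try F=7, so F=7.
Step 2. [col 1: F + B ≡ I (mod 10)] column 1 (F + B ≡ I (mod 10), carry-in 0) doesn't pin I yet; pick I=8 and continue ⇒ I=8.
Step 3. [col 1: F + B ≡ I (mod 10)] from column 1 (F=7, I=8, carry-in 0, digits 7,8 already taken and all letters distinct): B must equal 1, so B=1.
Step 4. [col 2: I + Z ≡ P (mod 10)] no forcing yet in column 2 (carry-in 0); Z=4 is free and consistent — try it ⇒ Z=4.
Step 5. [col 2: I + Z ≡ P (mod 10)] column 2: given I=8, Z=4, carry-in 0, and digits 1,4,7,8 already taken and all letters distinct, I+Z≡P (mod 10) forces P=2, so P=2.
Step 6. [col 3: F + I ≡ H (mod 10)] column 3: given F=7, I=8, carry-in 1, and digits 1,2,4,7,8 already taken and all letters distinct, F+I≡H (mod 10) forces H=6. So H=6.
Step 7. [col 5: P + T ≡ U (mod 10)] from column 5 (P=2, carry-in 0, digits 1,2,4,6,7,8 already taken and all letters distinct): T must equal 3 ⇒ T=3.
Step 8. [col 5: P + T ≡ U (mod 10)] from column 5 (P=2, T=3, carry-in 0, digits 1,2,3,4,6,7,8 already taken and all letters distinct): U must equal 5 ⇒ U=5.
Step 9. [col 6: T + F ≡ C (mod 10)] column 6 reads T+F+carry(0)=C with T=3, F=7; with digits 1,2,3,4,5,6,7,8 already taken and all letters distinct, the only value for C is 0 ⇒ C=0.

Answer: B=1, C=0, F=7, H=6, I=8, P=2, T=3, U=5, Z=4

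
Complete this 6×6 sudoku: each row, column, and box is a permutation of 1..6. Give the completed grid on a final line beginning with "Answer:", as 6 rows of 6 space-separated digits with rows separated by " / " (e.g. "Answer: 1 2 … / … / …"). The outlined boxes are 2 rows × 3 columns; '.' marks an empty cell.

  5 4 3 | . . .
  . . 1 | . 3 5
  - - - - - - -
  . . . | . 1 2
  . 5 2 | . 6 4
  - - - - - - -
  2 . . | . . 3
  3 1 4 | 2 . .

Step 1. [r5c2∈{6}] only 6 remains possible at r5c2 ⇒ r5c2=6.
Step 2. [r5c4∈{1,4,5}] in row 5, 1 fits only at r5c4 ⇒ r5c4=1.
Step 3. [r2c1∈{6}] only 6 remains possible at r2c1 ⇒ r2c1=6.
Step 4. [r6c6∈{6}] nothing but 6 survives at r6c6 ⇒ r6c6=6.
Step 5. [r5c5∈{4,5}] r5c5 is the only open cell in row 5 admitting 4. So r5c5=4.
Step 6. [r4c4∈{3}] only 3 remains possible at r4c4, so r4c4=3.
Step 7. [r2c2∈{2}] only 2 remains possible at r2c2. So r2c2=2.
Step 8. [r3c1∈{4}] only 4 remains possible at r3c1, so r3c1=4.
Step 9. [r2c4∈{4}] r2c4 has the single candidate 4, so r2c4=4.
Step 10. [r3c3∈{6}] only 6 remains possible at r3c3 ⇒ r3c3=6.
Step 11. [r1c5∈{2}] only 2 remains possible at r1c5, so r1c5=2.
Step 12. [r5c3∈{5}] r5c3 has the single candidate 5. So r5c3=5.
Step 13. [r1c6∈{1}] r1c6 is down to just 1. So r1c6=1.
Step 14. [r3c2∈{3}] only 3 remains possible at r3c2, so r3c2=3.
Step 15. [r3c4∈{5}] r3c4 is down to just 5 ⇒ r3c4=5.
Step 16. [r6c5∈{5}] only 5 remains possible at r6c5 ⇒ r6c5=5.
Step 17. [r4c1∈{1}] nothing but 1 survives at r4c1, so r4c1=1.
Step 18. [r1c4∈{6}] r1c4 is down to just 6, so r1c4=6.

Answer: 5 4 3 6 2 1 / 6 2 1 4 3 5 / 4 3 6 5 1 2 / 1 5 2 3 6 4 / 2 6 5 1 4 3 / 3 1 4 2 5 6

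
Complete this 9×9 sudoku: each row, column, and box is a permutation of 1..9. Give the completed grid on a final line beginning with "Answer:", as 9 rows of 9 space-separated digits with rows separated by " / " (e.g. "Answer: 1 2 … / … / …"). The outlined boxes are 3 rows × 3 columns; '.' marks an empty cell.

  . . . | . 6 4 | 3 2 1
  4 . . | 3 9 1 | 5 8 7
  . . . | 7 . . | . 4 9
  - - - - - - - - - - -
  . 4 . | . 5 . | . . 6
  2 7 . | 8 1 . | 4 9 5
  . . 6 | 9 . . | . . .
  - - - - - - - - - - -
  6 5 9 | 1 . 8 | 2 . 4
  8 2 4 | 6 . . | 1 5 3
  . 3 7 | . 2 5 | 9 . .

Step 1. [r5c3∈{3}] r5c3 has the single candidate 3 ⇒ r5c3=3.
Step 2. [r8c5∈{7}] r8c5 has the single candidate 7. So r8c5=7.
Step 3. [r9c1∈{1}] r9c1 has the single candidate 1 ⇒ r9c1=1.
Step 4. [r3c6∈{2}] only 2 remains possible at r3c6 ⇒ r3c6=2.
Step 5. [r3c5∈{8}] r3c5 has the single candidate 8. So r3c5=8.
Step 6. [r1c1∈{5,7,9}] row 1 places 7 nowhere but r1c1. So r1c1=7.
Step 7. [r7c8∈{7}] nothing but 7 survives at r7c8. So r7c8=7.
Step 8. [r6c1∈{5}] r6c1 is down to just 5 ⇒ r6c1=5.
Step 9. [r3c3∈{1,5}] in row 3, 5 fits only at r3c3. So r3c3=5.
Step 10. [r4c3∈{1,8}] in col 3, 1 fits only at r4c3. So r4c3=1.
Step 11. [r6c2∈{8}] r6c2 has the single candidate 8. So r6c2=8.
Step 12. [r4c8∈{3}] r4c8's peers cover all but 3 ⇒ r4c8=3.
Step 13. [r4c6∈{7}] only 7 remains possible at r4c6. So r4c6=7.
Step 14. [r2c2∈{6}] only 6 remains possible at r2c2. So r2c2=6.
Step 15. [r7c5∈{3}] r7c5 is down to just 3. So r7c5=3.
Step 16. [r9c8∈{6}] r9c8's peers cover all but 6, so r9c8=6.
Step 17. [r1c4∈{5}] r1c4 is down to just 5 ⇒ r1c4=5.
Step 18. [r3c7∈{6}] r3c7 has the single candidate 6 ⇒ r3c7=6.
Step 19. [r2c3∈{2}] only 2 remains possible at r2c3. So r2c3=2.
Step 20. [r3c2∈{1}] nothing but 1 survives at r3c2, so r3c2=1.
Step 21. [r6c8∈{1}] r6c8's peers cover all but 1 ⇒ r6c8=1.
Step 22. [r4c1∈{9}] r4c1 is down to just 9, so r4c1=9.
Step 23. [r4c4∈{2}] nothing but 2 survives at r4c4. So r4c4=2.
Step 24. [r1c2∈{9}] r1c2's peers cover all but 9 ⇒ r1c2=9.
Step 25. [r1c3∈{8}] r1c3 is down to just 8 ⇒ r1c3=8.
Step 26. [r6c5∈{4}] only 4 remains possible at r6c5 ⇒ r6c5=4.
Step 27. [r9c4∈{4}] only 4 remains possible at r9c4. So r9c4=4.
Step 28. [r4c7∈{8}] r4c7 is down to just 8. So r4c7=8.
Step 29. [r6c6∈{3}] r6c6 has the single candidate 3. So r6c6=3.
Step 30. [r8c6∈{9}] r8c6 is down to just 9 ⇒ r8c6=9.
Step 31. [r3c1∈{3}] only 3 remains possible at r3c1 ⇒ r3c1=3.
Step 32. [r6c9∈{2}] r6c9 has the single candidate 2, so r6c9=2.
Step 33. [r5c6∈{6}] r5c6's peers cover all but 6 ⇒ r5c6=6.
Step 34. [r6c7∈{7}] r6c7's peers cover all but 7, so r6c7=7.
Step 35. [r9c9∈{8}] nothing but 8 survives at r9c9, so r9c9=8.

Answer: 7 9 8 5 6 4 3 2 1 / 4 6 2 3 9 1 5 8 7 / 3 1 5 7 8 2 6 4 9 / 9 4 1 2 5 7 8 3 6 / 2 7 3 8 1 6 4 9 5 / 5 8 6 9 4 3 7 1 2 / 6 5 9 1 3 8 2 7 4 / 8 2 4 6 7 9 1 5 3 / 1 3 7 4 2 5 9 6 8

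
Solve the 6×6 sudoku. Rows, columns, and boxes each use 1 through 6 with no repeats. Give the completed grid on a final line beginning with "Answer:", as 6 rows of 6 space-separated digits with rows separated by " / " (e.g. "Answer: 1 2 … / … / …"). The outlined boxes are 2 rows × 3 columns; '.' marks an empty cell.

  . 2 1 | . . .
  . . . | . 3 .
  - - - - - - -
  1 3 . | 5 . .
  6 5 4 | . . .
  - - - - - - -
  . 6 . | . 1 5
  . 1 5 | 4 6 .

Step 1. [r3c6∈{2,4,6}] row 3 places 6 nowhere but r3c6, so r3c6=6.
Step 2. [r5c1∈{2,3,4}] in row 5, 4 fits only at r5c1 ⇒ r5c1=4.
Step 3. [r6c1∈{2,3}] in col 1, 2 fits only at r6c1. So r6c1=2.
Step 4. [r5c4∈{2,3}] across row 5, 2 lands solely at r5c4, so r5c4=2.
Step 5. [r2c6∈{1,2,4}] row 2 places 2 nowhere but r2c6, so r2c6=2.
Step 6. [r2c4∈{1,6}] across row 2, 1 lands solely at r2c4 ⇒ r2c4=1.
Step 7. [r1c5∈{4,5}] 5 has one home in col 5: r1c5, so r1c5=5.
Step 8. [r4c5∈{2}] r4c5's peers cover all but 2 ⇒ r4c5=2.
Step 9. [r4c6∈{1,3}] r4c6 is the only open cell in row 4 admitting 1 ⇒ r4c6=1.
Step 10. [r1c4∈{6}] r1c4 is down to just 6. So r1c4=6.
Step 11. [r6c6∈{3}] r6c6's peers cover all but 3, so r6c6=3.
Step 12. [r2c3∈{6}] only 6 remains possible at r2c3. So r2c3=6.
Step 13. [r4c4∈{3}] nothing but 3 survives at r4c4. So r4c4=3.
Step 14. [r1c1∈{3}] r1c1 is down to just 3 ⇒ r1c1=3.
Step 15. [r1c6∈{4}] nothing but 4 survives at r1c6 ⇒ r1c6=4.
Step 16. [r5c3∈{3}] r5c3 is down to just 3 ⇒ r5c3=3.
Step 17. [r3c3∈{2}] only 2 remains possible at r3c3 ⇒ r3c3=2.
Step 18. [r3c5∈{4}] r3c5 has the single candidate 4, so r3c5=4.
Step 19. [r2c1∈{5}] r2c1 is down to just 5, so r2c1=5.
Step 20. [r2c2∈{4}] r2c2 is down to just 4 ⇒ r2c2=4.

Answer: 3 2 1 6 5 4 / 5 4 6 1 3 2 / 1 3 2 5 4 6 / 6 5 4 3 2 1 / 4 6 3 2 1 5 / 2 1 5 4 6 3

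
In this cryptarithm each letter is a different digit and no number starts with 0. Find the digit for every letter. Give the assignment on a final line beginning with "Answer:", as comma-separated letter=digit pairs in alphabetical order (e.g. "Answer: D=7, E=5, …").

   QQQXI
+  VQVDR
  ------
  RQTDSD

Step 1. [col 1: I + R ≡ D (mod 10)] no forcing yet in column 1 (carry-in 0); R=1 is free and consistent — try it, so R=1.
Step 2. [col 1: I + R ≡ D (mod 10)] several values work for I in column 1 (I + R ≡ D (mod 10), carry-in 0); try I=4, so I=4.
Step 3. [col 1: I + R ≡ D (mod 10)] column 1 reads I+R+carry(0)=D with I=4, R=1; with digits 1,4 already taken and all letters distinct, the only value for D is 5 ⇒ D=5.
Step 4. [col 2: X + D ≡ S (mod 10)] column 2 (X + D ≡ S (mod 10), carry-in 0) doesn't pin S yet; pick S=7 and continue. So S=7.
Step 5. [col 2: X + D ≡ S (mod 10)] in column 2 we have X+D≡S with carry-in 0; given D=5, S=7 and digits 1,4,5,7 already taken and all letters distinct, that pins X to 2 ⇒ X=2.
Step 6. [col 3: Q + V ≡ D (mod 10)] V=9 is one option consistent with column 3 (Q + V ≡ D (mod 10), carry-in 0) — take it, so V=9.
Step 7. [col 3: Q + V ≡ D (mod 10)] in column 3 we have Q+V≡D with carry-in 0; given V=9, D=5 and digits 1,2,4,5,7,9 already taken and all letters distinct, that pins Q to 6 ⇒ Q=6.
Step 8. [col 4: Q + Q ≡ T (mod 10)] column 4 reads Q+Q+carry(1)=T with Q=6; with digits 1,2,4,5,6,7,9 already taken and all letters distinct, the only value for T is 3 ⇒ T=3.

Answer: D=5, I=4, Q=6, R=1, S=7, T=3, V=9, X=2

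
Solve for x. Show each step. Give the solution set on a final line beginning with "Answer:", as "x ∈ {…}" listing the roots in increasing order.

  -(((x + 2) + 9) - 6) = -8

Step 1. [-(((x + 2) + 9) - 6) = -8] leading − — multiply by −1 ⇒ neg: ((x + 2) + 9) - 6 = 8.
Step 2. [((x + 2) + 9) - 6 = 8] -6 is outermost — add 6 both sides, so sub: (x + 2) + 9 = 14.
Step 3. [(x + 2) + 9 = 14] 9 comes off first (subtract 9), so sub: x + 2 = 5.
Step 4. [x + 2 = 5] the outer +2 inverts by subtracting 2. So sub: x = 3.

Answer: x ∈ {3}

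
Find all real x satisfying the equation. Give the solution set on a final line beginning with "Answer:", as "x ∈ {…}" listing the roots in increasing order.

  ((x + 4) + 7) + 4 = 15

Step 1. [((x + 4) + 7) + 4 = 15] +4 is outermost — subtract 4 both sides, so sub: (x + 4) + 7 = 11.
Step 2. [(x + 4) + 7 = 11] +7 is outermost — subtract 7 both sides ⇒ sub: x + 4 = 4.
Step 3. [x + 4 = 4] 4 comes off first (subtract 4). So sub: x = 0.

Answer: x ∈ {0}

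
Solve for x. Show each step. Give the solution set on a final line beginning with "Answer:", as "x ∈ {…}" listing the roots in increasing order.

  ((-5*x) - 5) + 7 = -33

Step 1. [((-5*x) - 5) + 7 = -33] the outer +7 inverts by subtracting 7 ⇒ sub: (-5*x) - 5 = -40.
Step 2. [(-5*x) - 5 = -40] -5 is outermost — add 5 both sides. So sub: -5*x = -35.
Step 3. [-5*x = -35] LHS = -5·(…); ÷-5 both sides. So div: x = 7.

Answer: x ∈ {7}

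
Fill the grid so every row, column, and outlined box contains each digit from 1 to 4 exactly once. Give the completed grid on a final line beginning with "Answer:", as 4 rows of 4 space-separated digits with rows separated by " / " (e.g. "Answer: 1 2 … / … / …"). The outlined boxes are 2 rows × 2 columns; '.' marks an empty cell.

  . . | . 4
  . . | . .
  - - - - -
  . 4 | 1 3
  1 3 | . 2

Step 1. [r2c1∈{2,3,4}] r2c1 is the only open cell in row 2 admitting 4. So r2c1=4.
Step 2. [r1c1∈{2,3}] across col 1, 3 lands solely at r1c1 ⇒ r1c1=3.
Step 3. [r1c3∈{2}] r1c3 has the single candidate 2, so r1c3=2.
Step 4. [r2c2∈{1,2}] in row 2, 2 fits only at r2c2, so r2c2=2.
Step 5. [r1c2∈{1}] nothing but 1 survives at r1c2 ⇒ r1c2=1.
Step 6. [r3c1∈{2}] r3c1 has the single candidate 2. So r3c1=2.
Step 7. [r4c3∈{4}] r4c3's peers cover all but 4 ⇒ r4c3=4.
Step 8. [r2c4∈{1}] r2c4's peers cover all but 1 ⇒ r2c4=1.
Step 9. [r2c3∈{3}] r2c3's peers cover all but 3, so r2c3=3.

Answer: 3 1 2 4 / 4 2 3 1 / 2 4 1 3 / 1 3 4 2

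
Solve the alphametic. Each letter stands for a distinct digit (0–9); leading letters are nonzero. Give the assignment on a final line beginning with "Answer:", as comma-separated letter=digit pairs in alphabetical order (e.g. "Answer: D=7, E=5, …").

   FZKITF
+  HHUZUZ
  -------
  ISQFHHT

Step 1. [I] I is the leading digit of a 7-digit sum of two 6-digit numbers; the final carry is exactly 1 ⇒ I=1.
Step 2. [col 1: F + Z ≡ T (mod 10)] no forcing yet in column 1 (carry-in 0); F=4 is free and consistent — try it, so F=4.
Step 3. [col 1: F + Z ≡ T (mod 10)] no forcing yet in column 1 (carry-in 0); T=9 is free and consistent — try it ⇒ T=9.
Step 4. [col 1: F + Z ≡ T (mod 10)] from column 1 (F=4, T=9, carry-in 0, digits 1,4,9 already taken and all letters distinct): Z must equal 5 ⇒ Z=5.
Step 5. [col 2: T + U ≡ H (mod 10)] several values work for H in column 2 (T + U ≡ H (mod 10), carry-in 0); try H=7. So H=7.
Step 6. [col 2: T + U ≡ H (mod 10)] from column 2 (T=9, H=7, carry-in 0, digits 1,4,5,7,9 already taken and all letters distinct): U must equal 8. So U=8.
Step 7. [col 4: K + U ≡ F (mod 10)] column 4 reads K+U+carry(0)=F with U=8, F=4; with digits 1,4,5,7,8,9 already taken and all letters distinct, the only value for K is 6, so K=6.
Step 8. [col 5: Z + H ≡ Q (mod 10)] from column 5 (Z=5, H=7, carry-in 1, digits 1,4,5,6,7,8,9 already taken and all letters distinct): Q must equal 3. So Q=3.
Step 9. [col 6: F + H ≡ S (mod 10)] column 6 reads F+H+carry(1)=S with F=4, H=7; with digits 1,3,4,5,6,7,8,9 already taken and all letters distinct, the only value for S is 2. So S=2.

Answer: F=4, H=7, I=1, K=6, Q=3, S=2, T=9, U=8, Z=5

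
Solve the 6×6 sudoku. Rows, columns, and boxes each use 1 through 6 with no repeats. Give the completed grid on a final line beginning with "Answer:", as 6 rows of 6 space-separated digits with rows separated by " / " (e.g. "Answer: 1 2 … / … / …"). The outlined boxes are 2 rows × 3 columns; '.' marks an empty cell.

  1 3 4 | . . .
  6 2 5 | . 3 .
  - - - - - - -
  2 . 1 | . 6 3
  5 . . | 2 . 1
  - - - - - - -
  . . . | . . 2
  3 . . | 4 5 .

Step 1. [r5c3∈{6}] r5c3 has the single candidate 6 ⇒ r5c3=6.
Step 2. [r5c2∈{1,4,5}] across row 5, 5 lands solely at r5c2. So r5c2=5.
Step 3. [r1c4∈{5,6}] r1c4 is the only open cell in col 4 admitting 6, so r1c4=6.
Step 4. [r3c2∈{4}] nothing but 4 survives at r3c2, so r3c2=4.
Step 5. [r5c5∈{1}] nothing but 1 survives at r5c5 ⇒ r5c5=1.
Step 6. [r3c4∈{5}] only 5 remains possible at r3c4, so r3c4=5.
Step 7. [r6c6∈{6}] nothing but 6 survives at r6c6 ⇒ r6c6=6.
Step 8. [r2c4∈{1}] nothing but 1 survives at r2c4 ⇒ r2c4=1.
Step 9. [r4c2∈{6}] r4c2 is down to just 6, so r4c2=6.
Step 10. [r4c5∈{4}] r4c5 has the single candidate 4, so r4c5=4.
Step 11. [r5c1∈{4}] r5c1 has the single candidate 4. So r5c1=4.
Step 12. [r6c3∈{2}] nothing but 2 survives at r6c3, so r6c3=2.
Step 13. [r4c3∈{3}] r4c3's peers cover all but 3, so r4c3=3.
Step 14. [r5c4∈{3}] r5c4's peers cover all but 3. So r5c4=3.
Step 15. [r2c6∈{4}] r2c6's peers cover all but 4 ⇒ r2c6=4.
Step 16. [r1c5∈{2}] nothing but 2 survives at r1c5 ⇒ r1c5=2.
Step 17. [r1c6∈{5}] only 5 remains possible at r1c6 ⇒ r1c6=5.
Step 18. [r6c2∈{1}] r6c2 is down to just 1 ⇒ r6c2=1.

Answer: 1 3 4 6 2 5 / 6 2 5 1 3 4 / 2 4 1 5 6 3 / 5 6 3 2 4 1 / 4 5 6 3 1 2 / 3 1 2 4 5 6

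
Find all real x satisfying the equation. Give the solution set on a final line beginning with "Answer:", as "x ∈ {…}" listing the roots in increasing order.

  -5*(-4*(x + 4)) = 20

Step 1. [-5*(-4*(x + 4)) = 20] leading coefficient -5: divide by -5. So div: -4*(x + 4) = -4.
Step 2. [-4*(x + 4) = -4] -4 out front; divide by -4. So div: x + 4 = 1.
Step 3. [x + 4 = 1] subtract 4: x sits inside (… + 4) ⇒ sub: x = -3.

Answer: x ∈ {-3}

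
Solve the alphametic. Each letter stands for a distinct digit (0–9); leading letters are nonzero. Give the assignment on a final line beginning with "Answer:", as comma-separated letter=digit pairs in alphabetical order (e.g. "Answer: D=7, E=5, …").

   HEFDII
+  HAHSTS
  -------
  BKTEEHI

Step 1. [B] adding two 6-digit numbers gives at most 6+1 digits, and here it does — B is that final carry and must be 1 ⇒ B=1.
Step 2. [col 1: I + S ≡ I (mod 10)] column 1: given nothing yet, carry-in 0, and digits 1 already taken and all letters distinct, I+S≡I (mod 10) forces S=0 ⇒ S=0.
Step 3. [col 1: I + S ≡ I (mod 10)] no forcing yet in column 1 (carry-in 0); I=8 is free and consistent — try it. So I=8.
Step 4. [col 2: I + T ≡ H (mod 10)] column 2 (I + T ≡ H (mod 10), carry-in 0) doesn't pin T yet; pick T=9 and continue ⇒ T=9.
Step 5. [col 2: I + T ≡ H (mod 10)] from column 2 (I=8, T=9, carry-in 0, digits 0,1,8,9 already taken and all letters distinct): H must equal 7, so H=7.
Step 6. [col 3: D + S ≡ E (mod 10)] D=2 is one option consistent with column 3 (D + S ≡ E (mod 10), carry-in 1) — take it ⇒ D=2.
Step 7. [col 3: D + S ≡ E (mod 10)] in column 3 we have D+S≡E with carry-in 1; given D=2, S=0 and digits 0,1,2,7,8,9 already taken and all letters distinct, that pins E to 3 ⇒ E=3.
Step 8. [col 4: F + H ≡ E (mod 10)] column 4: given H=7, E=3, carry-in 0, and digits 0,1,2,3,7,8,9 already taken and all letters distinct, F+H≡E (mod 10) forces F=6, so F=6.
Step 9. [col 5: E + A ≡ T (mod 10)] column 5 reads E+A+carry(1)=T with E=3, T=9; with digits 0,1,2,3,6,7,8,9 already taken and all letters distinct, the only value for A is 5 ⇒ A=5.
Step 10. [col 6: H + H ≡ K (mod 10)] column 6 reads H+H+carry(0)=K with H=7; with digits 0,1,2,3,5,6,7,8,9 already taken and all letters distinct, the only value for K is 4. So K=4.

Answer: A=5, B=1, D=2, E=3, F=6, H=7, I=8, K=4, S=0, T=9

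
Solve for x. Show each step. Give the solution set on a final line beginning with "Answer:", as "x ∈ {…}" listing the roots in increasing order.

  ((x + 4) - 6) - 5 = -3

Step 1. [((x + 4) - 6) - 5 = -3] -5 is outermost — add 5 both sides ⇒ sub: (x + 4) - 6 = 2.
Step 2. [(x + 4) - 6 = 2] 6 comes off first (add 6) ⇒ sub: x + 4 = 8.
Step 3. [x + 4 = 8] peel the +4: subtract 4 from each side ⇒ sub: x = 4.

Answer: x ∈ {4}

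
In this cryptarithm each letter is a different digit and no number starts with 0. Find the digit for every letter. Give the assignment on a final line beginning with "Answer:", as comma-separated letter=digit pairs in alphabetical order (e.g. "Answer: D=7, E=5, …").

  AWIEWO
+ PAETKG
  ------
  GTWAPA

Step 1. [col 1: O + G ≡ A (mod 10)] A=2 is one option consistent with column 1 (O + G ≡ A (mod 10), carry-in 0) — take it, so A=2.
Step 2. [col 1: O + G ≡ A (mod 10)] O=3 is one option consistent with column 1 (O + G ≡ A (mod 10), carry-in 0) — take it, so O=3.
Step 3. [col 1: O + G ≡ A (mod 10)] from column 1 (O=3, A=2, carry-in 0, digits 2,3 already taken and all letters distinct): G must equal 9. So G=9.
Step 4. [col 2: W + K ≡ P (mod 10)] column 2 (W + K ≡ P (mod 10), carry-in 1) doesn't pin P yet; pick P=7 and continue, so P=7.
Step 5. [col 2: W + K ≡ P (mod 10)] W=6 is one option consistent with column 2 (W + K ≡ P (mod 10), carry-in 1) — take it ⇒ W=6.
Step 6. [col 2: W + K ≡ P (mod 10)] column 2 reads W+K+carry(1)=P with W=6, P=7; with digits 2,3,6,7,9 already taken and all letters distinct, the only value for K is 0, so K=0.
Step 7. [col 3: E + T ≡ A (mod 10)] several values work for E in column 3 (E + T ≡ A (mod 10), carry-in 0); try E=4 ⇒ E=4.
Step 8. [col 3: E + T ≡ A (mod 10)] column 3: given E=4, A=2, carry-in 0, and digits 0,2,3,4,6,7,9 already taken and all letters distinct, E+T≡A (mod 10) forces T=8, so T=8.
Step 9. [col 4: I + E ≡ W (mod 10)] column 4: given E=4, W=6, carry-in 1, and digits 0,2,3,4,6,7,8,9 already taken and all letters distinct, I+E≡W (mod 10) forces I=1 ⇒ I=1.

Answer: A=2, E=4, G=9, I=1, K=0, O=3, P=7, T=8, W=6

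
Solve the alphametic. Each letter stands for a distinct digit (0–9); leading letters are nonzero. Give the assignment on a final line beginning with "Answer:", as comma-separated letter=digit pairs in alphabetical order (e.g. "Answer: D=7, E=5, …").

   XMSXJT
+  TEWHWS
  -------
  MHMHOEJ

Step 1. [col 1: T + S ≡ J (mod 10)] several values work for T in column 1 (T + S ≡ J (mod 10), carry-in 0); try T=6. So T=6.
Step 2. [M] the sum has 7 digits but both addends have 6; that extra leading digit M is the final carry, namely 1, so M=1.
Step 3. [col 1: T + S ≡ J (mod 10)] column 1 (T + S ≡ J (mod 10), carry-in 0) doesn't pin S yet; pick S=4 and continue, so S=4.
Step 4. [col 1: T + S ≡ J (mod 10)] in column 1 we have T+S≡J with carry-in 0; given T=6, S=4 and digits 1,4,6 already taken and all letters distinct, that pins J to 0. So J=0.
Step 5. [col 2: J + W ≡ E (mod 10)] no forcing yet in column 2 (carry-in 1); W=8 is free and consistent — try it. So W=8.
Step 6. [col 2: J + W ≡ E (mod 10)] in column 2 we have J+W≡E with carry-in 1; given J=0, W=8 and digits 0,1,4,6,8 already taken and all letters distinct, that pins E to 9. So E=9.
Step 7. [col 3: X + H ≡ O (mod 10)] several values work for X in column 3 (X + H ≡ O (mod 10), carry-in 0); try X=5. So X=5.
Step 8. [col 3: X + H ≡ O (mod 10)] no forcing yet in column 3 (carry-in 0); H=2 is free and consistent — try it. So H=2.
Step 9. [col 3: X + H ≡ O (mod 10)] column 3 reads X+H+carry(0)=O with X=5, H=2; with digits 0,1,2,4,5,6,8,9 already taken and all letters distinct, the only value for O is 7, so O=7.

Answer: E=9, H=2, J=0, M=1, O=7, S=4, T=6, W=8, X=5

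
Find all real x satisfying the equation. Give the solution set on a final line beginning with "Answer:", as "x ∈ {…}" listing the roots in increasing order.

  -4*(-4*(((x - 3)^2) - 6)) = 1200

Step 1. [-4*(-4*(((x - 3)^2) - 6)) = 1200] -4 out front; divide by -4 ⇒ div: -4*(((x - 3)^2) - 6) = -300.
Step 2. [-4*(((x - 3)^2) - 6) = -300] LHS = -4·(…); ÷-4 both sides ⇒ div: ((x - 3)^2) - 6 = 75.
Step 3. [((x - 3)^2) - 6 = 75] the outer -6 inverts by adding 6 ⇒ sub: (x - 3)^2 = 81.
Step 4. [(x - 3)^2 = 81] LHS squared, RHS 81 ≥ 0: apply √ (±). So sqrt: x - 3 = 9 or -9.
Step 5. [x - 3 = 9 or -9] -3 is outermost — add 3 both sides, so sub: x = 12 or -6.

Answer: x ∈ {-6, 12}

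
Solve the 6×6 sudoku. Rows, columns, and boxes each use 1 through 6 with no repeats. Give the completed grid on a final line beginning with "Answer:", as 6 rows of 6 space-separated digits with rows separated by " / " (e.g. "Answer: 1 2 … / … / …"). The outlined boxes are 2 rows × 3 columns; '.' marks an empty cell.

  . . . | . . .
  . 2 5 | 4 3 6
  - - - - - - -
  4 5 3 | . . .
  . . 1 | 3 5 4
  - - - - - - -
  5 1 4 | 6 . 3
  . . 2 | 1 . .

Step 1. [r4c2∈{6}] r4c2 is down to just 6, so r4c2=6.
Step 2. [r3c4∈{2}] r3c4's peers cover all but 2 ⇒ r3c4=2.
Step 3. [r1c6∈{1,2,5}] across col 6, 2 lands solely at r1c6, so r1c6=2.
Step 4. [r6c2∈{3}] nothing but 3 survives at r6c2 ⇒ r6c2=3.
Step 5. [r1c1∈{1,3,6}] 3 has one home in row 1: r1c1 ⇒ r1c1=3.
Step 6. [r3c5∈{1,6}] in row 3, 6 fits only at r3c5. So r3c5=6.
Step 7. [r1c4∈{5}] r1c4 has the single candidate 5, so r1c4=5.
Step 8. [r6c6∈{5}] r6c6 is down to just 5. So r6c6=5.
Step 9. [r2c1∈{1}] nothing but 1 survives at r2c1, so r2c1=1.
Step 10. [r5c5∈{2}] r5c5 is down to just 2 ⇒ r5c5=2.
Step 11. [r3c6∈{1}] r3c6's peers cover all but 1. So r3c6=1.
Step 12. [r6c5∈{4}] r6c5 is down to just 4. So r6c5=4.
Step 13. [r6c1∈{6}] nothing but 6 survives at r6c1. So r6c1=6.
Step 14. [r4c1∈{2}] r4c1's peers cover all but 2, so r4c1=2.
Step 15. [r1c3∈{6}] r1c3 has the single candidate 6, so r1c3=6.
Step 16. [r1c2∈{4}] only 4 remains possible at r1c2. So r1c2=4.
Step 17. [r1c5∈{1}] only 1 remains possible at r1c5 ⇒ r1c5=1.

Answer: 3 4 6 5 1 2 / 1 2 5 4 3 6 / 4 5 3 2 6 1 / 2 6 1 3 5 4 / 5 1 4 6 2 3 / 6 3 2 1 4 5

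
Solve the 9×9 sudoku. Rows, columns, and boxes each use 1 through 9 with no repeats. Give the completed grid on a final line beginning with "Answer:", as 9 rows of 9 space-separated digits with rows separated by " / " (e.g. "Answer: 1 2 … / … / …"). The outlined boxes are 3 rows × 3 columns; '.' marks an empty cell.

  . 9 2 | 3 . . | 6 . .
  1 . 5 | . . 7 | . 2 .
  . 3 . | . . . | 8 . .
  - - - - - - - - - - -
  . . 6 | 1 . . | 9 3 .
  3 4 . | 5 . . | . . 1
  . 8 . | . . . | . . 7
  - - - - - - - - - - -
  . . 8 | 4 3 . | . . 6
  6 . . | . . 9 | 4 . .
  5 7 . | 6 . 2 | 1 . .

Step 1. [r9c5∈{8}] r9c5 is down to just 8 ⇒ r9c5=8.
Step 2. [r7c7∈{2,5,7}] in col 7, 7 fits only at r7c7 ⇒ r7c7=7.
Step 3. [r8c9∈{2,3,5,8}] box 9 places 2 nowhere but r8c9 ⇒ r8c9=2.
Step 4. [r9c8∈{9}] nothing but 9 survives at r9c8. So r9c8=9.
Step 5. [r7c8∈{5}] r7c8 has the single candidate 5. So r7c8=5.
Step 6. [r8c5∈{1,5,7}] across row 8, 5 lands solely at r8c5 ⇒ r8c5=5.
Step 7. [r4c9∈{4,5,8}] 8 has one home in col 9: r4c9, so r4c9=8.
Step 8. [r4c6∈{4}] nothing but 4 survives at r4c6 ⇒ r4c6=4.
Step 9. [r5c8∈{6}] nothing but 6 survives at r5c8, so r5c8=6.
Step 10. [r7c6∈{1}] r7c6 is down to just 1. So r7c6=1.
Step 11. [r1c1∈{4,7,8}] 8 has one home in col 1: r1c1 ⇒ r1c1=8.
Step 12. [r3c1∈{4,7}] across col 1, 4 lands solely at r3c1 ⇒ r3c1=4.
Step 13. [r1c8∈{1,4,7}] in row 1, 7 fits only at r1c8 ⇒ r1c8=7.
Step 14. [r4c1∈{2,7}] r4c1 is the only open cell in col 1 admitting 7. So r4c1=7.
Step 15. [r4c5∈{2}] r4c5 is down to just 2, so r4c5=2.
Step 16. [r6c4∈{9}] r6c4 has the single candidate 9. So r6c4=9.
Step 17. [r6c5∈{6}] r6c5 is down to just 6. So r6c5=6.
Step 18. [r1c6∈{5}] r1c6 is down to just 5 ⇒ r1c6=5.
Step 19. [r8c3∈{1,3}] row 8 places 3 nowhere but r8c3 ⇒ r8c3=3.
Step 20. [r1c5∈{1,4}] 1 has one home in row 1: r1c5, so r1c5=1.
Step 21. [r3c5∈{9}] r3c5's peers cover all but 9 ⇒ r3c5=9.
Step 22. [r6c1∈{2}] r6c1's peers cover all but 2 ⇒ r6c1=2.
Step 23. [r2c9∈{3,4,9}] r2c9 is the only open cell in row 2 admitting 9 ⇒ r2c9=9.
Step 24. [r2c2∈{6}] r2c2 is down to just 6 ⇒ r2c2=6.
Step 25. [r3c3∈{7}] only 7 remains possible at r3c3, so r3c3=7.
Step 26. [r3c8∈{1}] only 1 remains possible at r3c8. So r3c8=1.
Step 27. [r2c7∈{3}] r2c7 is down to just 3, so r2c7=3.
Step 28. [r7c1∈{9}] r7c1 has the single candidate 9, so r7c1=9.
Step 29. [r3c6∈{6}] r3c6 is down to just 6. So r3c6=6.
Step 30. [r6c3∈{1}] r6c3 has the single candidate 1 ⇒ r6c3=1.
Step 31. [r1c9∈{4}] r1c9's peers cover all but 4 ⇒ r1c9=4.
Step 32. [r5c7∈{2}] r5c7 is down to just 2. So r5c7=2.
Step 33. [r2c5∈{4}] r2c5 is down to just 4, so r2c5=4.
Step 34. [r6c8∈{4}] r6c8 is down to just 4 ⇒ r6c8=4.
Step 35. [r3c4∈{2}] r3c4's peers cover all but 2, so r3c4=2.
Step 36. [r8c4∈{7}] r8c4's peers cover all but 7, so r8c4=7.
Step 37. [r2c4∈{8}] r2c4's peers cover all but 8, so r2c4=8.
Step 38. [r7c2∈{2}] nothing but 2 survives at r7c2. So r7c2=2.
Step 39. [r4c2∈{5}] only 5 remains possible at r4c2. So r4c2=5.
Step 40. [r9c9∈{3}] r9c9 has the single candidate 3, so r9c9=3.
Step 41. [r8c8∈{8}] r8c8's peers cover all but 8. So r8c8=8.
Step 42. [r9c3∈{4}] r9c3 has the single candidate 4. So r9c3=4.
Step 43. [r5c5∈{7}] nothing but 7 survives at r5c5 ⇒ r5c5=7.
Step 44. [r8c2∈{1}] r8c2 is down to just 1, so r8c2=1.
Step 45. [r5c6∈{8}] r5c6's peers cover all but 8, so r5c6=8.
Step 46. [r6c7∈{5}] only 5 remains possible at r6c7, so r6c7=5.
Step 47. [r6c6∈{3}] r6c6's peers cover all but 3 ⇒ r6c6=3.
Step 48. [r5c3∈{9}] nothing but 9 survives at r5c3. So r5c3=9.
Step 49. [r3c9∈{5}] r3c9's peers cover all but 5 ⇒ r3c9=5.

Answer: 8 9 2 3 1 5 6 7 4 / 1 6 5 8 4 7 3 2 9 / 4 3 7 2 9 6 8 1 5 / 7 5 6 1 2 4 9 3 8 / 3 4 9 5 7 8 2 6 1 / 2 8 1 9 6 3 5 4 7 / 9 2 8 4 3 1 7 5 6 / 6 1 3 7 5 9 4 8 2 / 5 7 4 6 8 2 1 9 3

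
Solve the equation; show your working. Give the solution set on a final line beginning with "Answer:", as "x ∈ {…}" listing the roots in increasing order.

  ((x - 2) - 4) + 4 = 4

Step 1. [((x - 2) - 4) + 4 = 4] 4 comes off first (subtract 4), so sub: (x - 2) - 4 = 0.
Step 2. [(x - 2) - 4 = 0] the outer -4 inverts by adding 4, so sub: x - 2 = 4.
Step 3. [x - 2 = 4] -2 is outermost — add 2 both sides ⇒ sub: x = 6.

Answer: x ∈ {6}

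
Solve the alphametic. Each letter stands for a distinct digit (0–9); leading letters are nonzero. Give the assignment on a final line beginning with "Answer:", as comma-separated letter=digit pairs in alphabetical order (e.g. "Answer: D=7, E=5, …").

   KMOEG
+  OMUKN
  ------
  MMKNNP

Step 1. [col 1: G + N ≡ P (mod 10)] N=5 is one option consistent with column 1 (G + N ≡ P (mod 10), carry-in 0) — take it, so N=5.
Step 2. [col 1: G + N ≡ P (mod 10)] no forcing yet in column 1 (carry-in 0); G=4 is free and consistent — try it ⇒ G=4.
Step 3. [col 1: G + N ≡ P (mod 10)] column 1: given G=4, N=5, carry-in 0, and digits 4,5 already taken and all letters distinct, G+N≡P (mod 10) forces P=9. So P=9.
Step 4. [col 2: E + K ≡ N (mod 10)] no forcing yet in column 2 (carry-in 0); K=3 is free and consistent — try it, so K=3.
Step 5. [M] M is the leading digit of a 6-digit sum of two 5-digit numbers; the final carry is exactly 1. So M=1.
Step 6. [col 2: E + K ≡ N (mod 10)] column 2: given K=3, N=5, carry-in 0, and digits 1,3,4,5,9 already taken and all letters distinct, E+K≡N (mod 10) forces E=2, so E=2.
Step 7. [col 3: O + U ≡ N (mod 10)] O=8 is one option consistent with column 3 (O + U ≡ N (mod 10), carry-in 0) — take it ⇒ O=8.
Step 8. [col 3: O + U ≡ N (mod 10)] from column 3 (O=8, N=5, carry-in 0, digits 1,2,3,4,5,8,9 already taken and all letters distinct): U must equal 7 ⇒ U=7.

Answer: E=2, G=4, K=3, M=1, N=5, O=8, P=9, U=7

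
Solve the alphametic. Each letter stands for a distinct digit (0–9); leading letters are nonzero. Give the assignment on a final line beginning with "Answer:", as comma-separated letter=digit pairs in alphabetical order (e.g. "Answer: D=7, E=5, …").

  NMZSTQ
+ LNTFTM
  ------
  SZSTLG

Step 1. [col 1: Q + M ≡ G (mod 10)] several values work for M in column 1 (Q + M ≡ G (mod 10), carry-in 0); try M=1 ⇒ M=1.
Step 2. [col 1: Q + M ≡ G (mod 10)] G=8 is one option consistent with column 1 (Q + M ≡ G (mod 10), carry-in 0) — take it ⇒ G=8.
Step 3. [col 1: Q + M ≡ G (mod 10)] column 1 reads Q+M+carry(0)=G with M=1, G=8; with digits 1,8 already taken and all letters distinct, the only value for Q is 7. So Q=7.
Step 4. [col 2: T + T ≡ L (mod 10)] no forcing yet in column 2 (carry-in 0); T=2 is free and consistent — try it, so T=2.
Step 5. [col 2: T + T ≡ L (mod 10)] column 2: given T=2, carry-in 0, and digits 1,2,7,8 already taken and all letters distinct, T+T≡L (mod 10) forces L=4 ⇒ L=4.
Step 6. [col 3: S + F ≡ T (mod 10)] F=3 is one option consistent with column 3 (S + F ≡ T (mod 10), carry-in 0) — take it. So F=3.
Step 7. [col 3: S + F ≡ T (mod 10)] column 3: given F=3, T=2, carry-in 0, and digits 1,2,3,4,7,8 already taken and all letters distinct, S+F≡T (mod 10) forces S=9. So S=9.
Step 8. [col 4: Z + T ≡ S (mod 10)] column 4 reads Z+T+carry(1)=S with T=2, S=9; with digits 1,2,3,4,7,8,9 already taken and all letters distinct, the only value for Z is 6. So Z=6.
Step 9. [col 5: M + N ≡ Z (mod 10)] column 5: given M=1, Z=6, carry-in 0, and digits 1,2,3,4,6,7,8,9 already taken and all letters distinct, M+N≡Z (mod 10) forces N=5. So N=5.

Answer: F=3, G=8, L=4, M=1, N=5, Q=7, S=9, T=2, Z=6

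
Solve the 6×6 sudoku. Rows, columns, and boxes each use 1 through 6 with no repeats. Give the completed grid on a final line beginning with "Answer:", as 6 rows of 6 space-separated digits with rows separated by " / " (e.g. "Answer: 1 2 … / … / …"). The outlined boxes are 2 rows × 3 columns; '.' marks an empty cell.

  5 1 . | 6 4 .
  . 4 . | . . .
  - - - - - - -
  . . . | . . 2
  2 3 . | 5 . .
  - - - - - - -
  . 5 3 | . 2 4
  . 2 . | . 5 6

Step 1. [r4c6∈{1}] r4c6's peers cover all but 1. So r4c6=1.
Step 2. [r3c2∈{6}] nothing but 6 survives at r3c2 ⇒ r3c2=6.
Step 3. [r2c1∈{3,6}] r2c1 is the only open cell in col 1 admitting 3. So r2c1=3.
Step 4. [r4c3∈{4}] r4c3's peers cover all but 4. So r4c3=4.
Step 5. [r6c3∈{1}] r6c3 is down to just 1. So r6c3=1.
Step 6. [r2c4∈{1,2}] 2 has one home in col 4: r2c4. So r2c4=2.
Step 7. [r3c4∈{3,4}] in row 3, 4 fits only at r3c4. So r3c4=4.
Step 8. [r2c3∈{6}] nothing but 6 survives at r2c3, so r2c3=6.
Step 9. [r1c3∈{2}] r1c3 has the single candidate 2 ⇒ r1c3=2.
Step 10. [r4c5∈{6}] r4c5 has the single candidate 6. So r4c5=6.
Step 11. [r3c1∈{1}] only 1 remains possible at r3c1. So r3c1=1.
Step 12. [r1c6∈{3}] nothing but 3 survives at r1c6. So r1c6=3.
Step 13. [r3c5∈{3}] nothing but 3 survives at r3c5. So r3c5=3.
Step 14. [r5c1∈{6}] r5c1's peers cover all but 6. So r5c1=6.
Step 15. [r6c1∈{4}] r6c1 is down to just 4. So r6c1=4.
Step 16. [r2c5∈{1}] r2c5's peers cover all but 1. So r2c5=1.
Step 17. [r2c6∈{5}] only 5 remains possible at r2c6 ⇒ r2c6=5.
Step 18. [r3c3∈{5}] nothing but 5 survives at r3c3, so r3c3=5.
Step 19. [r6c4∈{3}] nothing but 3 survives at r6c4. So r6c4=3.
Step 20. [r5c4∈{1}] only 1 remains possible at r5c4, so r5c4=1.

Answer: 5 1 2 6 4 3 / 3 4 6 2 1 5 / 1 6 5 4 3 2 / 2 3 4 5 6 1 / 6 5 3 1 2 4 / 4 2 1 3 5 6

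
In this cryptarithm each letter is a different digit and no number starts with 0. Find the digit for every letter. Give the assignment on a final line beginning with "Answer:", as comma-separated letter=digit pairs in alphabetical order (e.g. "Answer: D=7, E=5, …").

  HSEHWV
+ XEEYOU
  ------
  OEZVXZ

Step 1. [col 1: V + U ≡ Z (mod 10)] U=9 is one option consistent with column 1 (V + U ≡ Z (mod 10), carry-in 0) — take it, so U=9.
Step 2. [col 1: V + U ≡ Z (mod 10)] several values work for V in column 1 (V + U ≡ Z (mod 10), carry-in 0); try V=5. So V=5.
Step 3. [col 1: V + U ≡ Z (mod 10)] from column 1 (V=5, U=9, carry-in 0, digits 5,9 already taken and all letters distinct): Z must equal 4. So Z=4.
Step 4. [col 2: W + O ≡ X (mod 10)] several values work for X in column 2 (W + O ≡ X (mod 10), carry-in 1); try X=6 ⇒ X=6.
Step 5. [col 2: W + O ≡ X (mod 10)] no forcing yet in column 2 (carry-in 1); W=8 is free and consistent — try it, so W=8.
Step 6. [col 2: W + O ≡ X (mod 10)] in column 2 we have W+O≡X with carry-in 1; given W=8, X=6 and digits 4,5,6,8,9 already taken and all letters distinct, that pins O to 7. So O=7.
Step 7. [col 3: H + Y ≡ V (mod 10)] column 3 (H + Y ≡ V (mod 10), carry-in 1) doesn't pin H yet; pick H=1 and continue ⇒ H=1.
Step 8. [col 3: H + Y ≡ V (mod 10)] column 3: given H=1, V=5, carry-in 1, and digits 1,4,5,6,7,8,9 already taken and all letters distinct, H+Y≡V (mod 10) forces Y=3 ⇒ Y=3.
Step 9. [col 4: E + E ≡ Z (mod 10)] column 4: given Z=4, carry-in 0, and digits 1,3,4,5,6,7,8,9 already taken and all letters distinct, E+E≡Z (mod 10) forces E=2, so E=2.
Step 10. [col 5: S + E ≡ E (mod 10)] from column 5 (E=2, carry-in 0, digits 1,2,3,4,5,6,7,8,9 already taken and all letters distinct): S must equal 0, so S=0.

Answer: E=2, H=1, O=7, S=0, U=9, V=5, W=8, X=6, Y=3, Z=4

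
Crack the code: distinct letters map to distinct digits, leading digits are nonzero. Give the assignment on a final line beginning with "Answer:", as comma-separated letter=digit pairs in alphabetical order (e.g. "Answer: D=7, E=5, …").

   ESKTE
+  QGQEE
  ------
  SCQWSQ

Step 1. [col 1: E + E ≡ Q (mod 10)] several values work for E in column 1 (E + E ≡ Q (mod 10), carry-in 0); try E=8, so E=8.
Step 2. [col 1: E + E ≡ Q (mod 10)] in column 1 we have E+E≡Q with carry-in 0; given E=8 and digits 8 already taken and all letters distinct, that pins Q to 6. So Q=6.
Step 3. [col 2: T + E ≡ S (mod 10)] no forcing yet in column 2 (carry-in 1); S=1 is free and consistent — try it. So S=1.
Step 4. [col 2: T + E ≡ S (mod 10)] column 2 reads T+E+carry(1)=S with E=8, S=1; with digits 1,6,8 already taken and all letters distinct, the only value for T is 2 ⇒ T=2.
Step 5. [col 3: K + Q ≡ W (mod 10)] several values work for K in column 3 (K + Q ≡ W (mod 10), carry-in 1); try K=0. So K=0.
Step 6. [col 3: K + Q ≡ W (mod 10)] in column 3 we have K+Q≡W with carry-in 1; given K=0, Q=6 and digits 0,1,2,6,8 already taken and all letters distinct, that pins W to 7 ⇒ W=7.
Step 7. [col 4: S + G ≡ Q (mod 10)] from column 4 (S=1, Q=6, carry-in 0, digits 0,1,2,6,7,8 already taken and all letters distinct): G must equal 5. So G=5.
Step 8. [col 5: E + Q ≡ C (mod 10)] from column 5 (E=8, Q=6, carry-in 0, digits 0,1,2,5,6,7,8 already taken and all letters distinct): C must equal 4, so C=4.

Answer: C=4, E=8, G=5, K=0, Q=6, S=1, T=2, W=7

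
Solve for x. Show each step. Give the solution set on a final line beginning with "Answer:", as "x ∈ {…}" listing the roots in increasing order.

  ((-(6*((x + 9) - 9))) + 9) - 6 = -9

Step 1. [((-(6*((x + 9) - 9))) + 9) - 6 = -9] -6 is outermost — add 6 both sides. So sub: (-(6*((x + 9) - 9))) + 9 = -3.
Step 2. [(-(6*((x + 9) - 9))) + 9 = -3] +9 is outermost — subtract 9 both sides. So sub: -(6*((x + 9) - 9)) = -12.
Step 3. [-(6*((x + 9) - 9)) = -12] LHS negated; negate both sides, so neg: 6*((x + 9) - 9) = 12.
Step 4. [6*((x + 9) - 9) = 12] 6 out front; divide by 6. So div: (x + 9) - 9 = 2.
Step 5. [(x + 9) - 9 = 2] the outer -9 inverts by adding 9, so sub: x + 9 = 11.
Step 6. [x + 9 = 11] peel the +9: subtract 9 from each side. So sub: x = 2.

Answer: x ∈ {2}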